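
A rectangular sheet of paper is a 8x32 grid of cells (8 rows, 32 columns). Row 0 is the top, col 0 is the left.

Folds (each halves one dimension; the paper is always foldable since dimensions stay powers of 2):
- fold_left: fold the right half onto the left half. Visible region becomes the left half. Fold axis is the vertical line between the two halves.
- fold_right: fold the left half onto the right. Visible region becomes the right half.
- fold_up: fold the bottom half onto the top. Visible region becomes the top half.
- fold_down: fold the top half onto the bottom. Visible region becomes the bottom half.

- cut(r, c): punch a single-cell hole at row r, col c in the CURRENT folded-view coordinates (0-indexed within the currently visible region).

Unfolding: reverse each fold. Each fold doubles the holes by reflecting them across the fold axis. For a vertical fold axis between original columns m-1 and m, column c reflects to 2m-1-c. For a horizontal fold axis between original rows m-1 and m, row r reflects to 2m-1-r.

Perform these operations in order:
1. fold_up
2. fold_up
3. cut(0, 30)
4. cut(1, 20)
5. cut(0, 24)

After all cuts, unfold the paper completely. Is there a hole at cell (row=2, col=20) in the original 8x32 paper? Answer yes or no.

Op 1 fold_up: fold axis h@4; visible region now rows[0,4) x cols[0,32) = 4x32
Op 2 fold_up: fold axis h@2; visible region now rows[0,2) x cols[0,32) = 2x32
Op 3 cut(0, 30): punch at orig (0,30); cuts so far [(0, 30)]; region rows[0,2) x cols[0,32) = 2x32
Op 4 cut(1, 20): punch at orig (1,20); cuts so far [(0, 30), (1, 20)]; region rows[0,2) x cols[0,32) = 2x32
Op 5 cut(0, 24): punch at orig (0,24); cuts so far [(0, 24), (0, 30), (1, 20)]; region rows[0,2) x cols[0,32) = 2x32
Unfold 1 (reflect across h@2): 6 holes -> [(0, 24), (0, 30), (1, 20), (2, 20), (3, 24), (3, 30)]
Unfold 2 (reflect across h@4): 12 holes -> [(0, 24), (0, 30), (1, 20), (2, 20), (3, 24), (3, 30), (4, 24), (4, 30), (5, 20), (6, 20), (7, 24), (7, 30)]
Holes: [(0, 24), (0, 30), (1, 20), (2, 20), (3, 24), (3, 30), (4, 24), (4, 30), (5, 20), (6, 20), (7, 24), (7, 30)]

Answer: yes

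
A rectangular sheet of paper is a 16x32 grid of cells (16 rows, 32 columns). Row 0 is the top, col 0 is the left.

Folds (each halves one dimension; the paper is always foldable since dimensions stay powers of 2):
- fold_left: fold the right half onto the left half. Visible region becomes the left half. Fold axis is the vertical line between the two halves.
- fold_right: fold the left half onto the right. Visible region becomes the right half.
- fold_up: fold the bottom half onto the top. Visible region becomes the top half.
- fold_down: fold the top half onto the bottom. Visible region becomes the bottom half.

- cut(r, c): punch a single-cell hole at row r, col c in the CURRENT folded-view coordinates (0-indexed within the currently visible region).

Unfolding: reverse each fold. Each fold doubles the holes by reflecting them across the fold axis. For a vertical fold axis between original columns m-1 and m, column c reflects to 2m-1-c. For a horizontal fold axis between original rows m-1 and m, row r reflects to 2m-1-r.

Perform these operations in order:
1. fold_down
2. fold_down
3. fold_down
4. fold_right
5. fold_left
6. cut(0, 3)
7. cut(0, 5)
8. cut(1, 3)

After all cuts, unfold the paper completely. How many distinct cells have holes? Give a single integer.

Op 1 fold_down: fold axis h@8; visible region now rows[8,16) x cols[0,32) = 8x32
Op 2 fold_down: fold axis h@12; visible region now rows[12,16) x cols[0,32) = 4x32
Op 3 fold_down: fold axis h@14; visible region now rows[14,16) x cols[0,32) = 2x32
Op 4 fold_right: fold axis v@16; visible region now rows[14,16) x cols[16,32) = 2x16
Op 5 fold_left: fold axis v@24; visible region now rows[14,16) x cols[16,24) = 2x8
Op 6 cut(0, 3): punch at orig (14,19); cuts so far [(14, 19)]; region rows[14,16) x cols[16,24) = 2x8
Op 7 cut(0, 5): punch at orig (14,21); cuts so far [(14, 19), (14, 21)]; region rows[14,16) x cols[16,24) = 2x8
Op 8 cut(1, 3): punch at orig (15,19); cuts so far [(14, 19), (14, 21), (15, 19)]; region rows[14,16) x cols[16,24) = 2x8
Unfold 1 (reflect across v@24): 6 holes -> [(14, 19), (14, 21), (14, 26), (14, 28), (15, 19), (15, 28)]
Unfold 2 (reflect across v@16): 12 holes -> [(14, 3), (14, 5), (14, 10), (14, 12), (14, 19), (14, 21), (14, 26), (14, 28), (15, 3), (15, 12), (15, 19), (15, 28)]
Unfold 3 (reflect across h@14): 24 holes -> [(12, 3), (12, 12), (12, 19), (12, 28), (13, 3), (13, 5), (13, 10), (13, 12), (13, 19), (13, 21), (13, 26), (13, 28), (14, 3), (14, 5), (14, 10), (14, 12), (14, 19), (14, 21), (14, 26), (14, 28), (15, 3), (15, 12), (15, 19), (15, 28)]
Unfold 4 (reflect across h@12): 48 holes -> [(8, 3), (8, 12), (8, 19), (8, 28), (9, 3), (9, 5), (9, 10), (9, 12), (9, 19), (9, 21), (9, 26), (9, 28), (10, 3), (10, 5), (10, 10), (10, 12), (10, 19), (10, 21), (10, 26), (10, 28), (11, 3), (11, 12), (11, 19), (11, 28), (12, 3), (12, 12), (12, 19), (12, 28), (13, 3), (13, 5), (13, 10), (13, 12), (13, 19), (13, 21), (13, 26), (13, 28), (14, 3), (14, 5), (14, 10), (14, 12), (14, 19), (14, 21), (14, 26), (14, 28), (15, 3), (15, 12), (15, 19), (15, 28)]
Unfold 5 (reflect across h@8): 96 holes -> [(0, 3), (0, 12), (0, 19), (0, 28), (1, 3), (1, 5), (1, 10), (1, 12), (1, 19), (1, 21), (1, 26), (1, 28), (2, 3), (2, 5), (2, 10), (2, 12), (2, 19), (2, 21), (2, 26), (2, 28), (3, 3), (3, 12), (3, 19), (3, 28), (4, 3), (4, 12), (4, 19), (4, 28), (5, 3), (5, 5), (5, 10), (5, 12), (5, 19), (5, 21), (5, 26), (5, 28), (6, 3), (6, 5), (6, 10), (6, 12), (6, 19), (6, 21), (6, 26), (6, 28), (7, 3), (7, 12), (7, 19), (7, 28), (8, 3), (8, 12), (8, 19), (8, 28), (9, 3), (9, 5), (9, 10), (9, 12), (9, 19), (9, 21), (9, 26), (9, 28), (10, 3), (10, 5), (10, 10), (10, 12), (10, 19), (10, 21), (10, 26), (10, 28), (11, 3), (11, 12), (11, 19), (11, 28), (12, 3), (12, 12), (12, 19), (12, 28), (13, 3), (13, 5), (13, 10), (13, 12), (13, 19), (13, 21), (13, 26), (13, 28), (14, 3), (14, 5), (14, 10), (14, 12), (14, 19), (14, 21), (14, 26), (14, 28), (15, 3), (15, 12), (15, 19), (15, 28)]

Answer: 96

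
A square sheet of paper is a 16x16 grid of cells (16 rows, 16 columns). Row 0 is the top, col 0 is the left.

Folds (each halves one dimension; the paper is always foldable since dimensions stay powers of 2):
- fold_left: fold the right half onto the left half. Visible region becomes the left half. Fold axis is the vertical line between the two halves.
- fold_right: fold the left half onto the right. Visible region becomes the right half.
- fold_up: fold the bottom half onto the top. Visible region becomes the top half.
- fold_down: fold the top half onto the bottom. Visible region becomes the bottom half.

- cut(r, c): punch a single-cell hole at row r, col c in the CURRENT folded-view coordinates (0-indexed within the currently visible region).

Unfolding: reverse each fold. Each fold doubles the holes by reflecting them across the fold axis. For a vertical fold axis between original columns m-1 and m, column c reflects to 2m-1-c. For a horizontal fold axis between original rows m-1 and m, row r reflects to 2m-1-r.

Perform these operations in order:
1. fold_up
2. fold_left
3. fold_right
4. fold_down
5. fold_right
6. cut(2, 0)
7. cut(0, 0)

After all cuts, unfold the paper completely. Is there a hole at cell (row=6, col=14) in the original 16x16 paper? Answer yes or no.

Answer: yes

Derivation:
Op 1 fold_up: fold axis h@8; visible region now rows[0,8) x cols[0,16) = 8x16
Op 2 fold_left: fold axis v@8; visible region now rows[0,8) x cols[0,8) = 8x8
Op 3 fold_right: fold axis v@4; visible region now rows[0,8) x cols[4,8) = 8x4
Op 4 fold_down: fold axis h@4; visible region now rows[4,8) x cols[4,8) = 4x4
Op 5 fold_right: fold axis v@6; visible region now rows[4,8) x cols[6,8) = 4x2
Op 6 cut(2, 0): punch at orig (6,6); cuts so far [(6, 6)]; region rows[4,8) x cols[6,8) = 4x2
Op 7 cut(0, 0): punch at orig (4,6); cuts so far [(4, 6), (6, 6)]; region rows[4,8) x cols[6,8) = 4x2
Unfold 1 (reflect across v@6): 4 holes -> [(4, 5), (4, 6), (6, 5), (6, 6)]
Unfold 2 (reflect across h@4): 8 holes -> [(1, 5), (1, 6), (3, 5), (3, 6), (4, 5), (4, 6), (6, 5), (6, 6)]
Unfold 3 (reflect across v@4): 16 holes -> [(1, 1), (1, 2), (1, 5), (1, 6), (3, 1), (3, 2), (3, 5), (3, 6), (4, 1), (4, 2), (4, 5), (4, 6), (6, 1), (6, 2), (6, 5), (6, 6)]
Unfold 4 (reflect across v@8): 32 holes -> [(1, 1), (1, 2), (1, 5), (1, 6), (1, 9), (1, 10), (1, 13), (1, 14), (3, 1), (3, 2), (3, 5), (3, 6), (3, 9), (3, 10), (3, 13), (3, 14), (4, 1), (4, 2), (4, 5), (4, 6), (4, 9), (4, 10), (4, 13), (4, 14), (6, 1), (6, 2), (6, 5), (6, 6), (6, 9), (6, 10), (6, 13), (6, 14)]
Unfold 5 (reflect across h@8): 64 holes -> [(1, 1), (1, 2), (1, 5), (1, 6), (1, 9), (1, 10), (1, 13), (1, 14), (3, 1), (3, 2), (3, 5), (3, 6), (3, 9), (3, 10), (3, 13), (3, 14), (4, 1), (4, 2), (4, 5), (4, 6), (4, 9), (4, 10), (4, 13), (4, 14), (6, 1), (6, 2), (6, 5), (6, 6), (6, 9), (6, 10), (6, 13), (6, 14), (9, 1), (9, 2), (9, 5), (9, 6), (9, 9), (9, 10), (9, 13), (9, 14), (11, 1), (11, 2), (11, 5), (11, 6), (11, 9), (11, 10), (11, 13), (11, 14), (12, 1), (12, 2), (12, 5), (12, 6), (12, 9), (12, 10), (12, 13), (12, 14), (14, 1), (14, 2), (14, 5), (14, 6), (14, 9), (14, 10), (14, 13), (14, 14)]
Holes: [(1, 1), (1, 2), (1, 5), (1, 6), (1, 9), (1, 10), (1, 13), (1, 14), (3, 1), (3, 2), (3, 5), (3, 6), (3, 9), (3, 10), (3, 13), (3, 14), (4, 1), (4, 2), (4, 5), (4, 6), (4, 9), (4, 10), (4, 13), (4, 14), (6, 1), (6, 2), (6, 5), (6, 6), (6, 9), (6, 10), (6, 13), (6, 14), (9, 1), (9, 2), (9, 5), (9, 6), (9, 9), (9, 10), (9, 13), (9, 14), (11, 1), (11, 2), (11, 5), (11, 6), (11, 9), (11, 10), (11, 13), (11, 14), (12, 1), (12, 2), (12, 5), (12, 6), (12, 9), (12, 10), (12, 13), (12, 14), (14, 1), (14, 2), (14, 5), (14, 6), (14, 9), (14, 10), (14, 13), (14, 14)]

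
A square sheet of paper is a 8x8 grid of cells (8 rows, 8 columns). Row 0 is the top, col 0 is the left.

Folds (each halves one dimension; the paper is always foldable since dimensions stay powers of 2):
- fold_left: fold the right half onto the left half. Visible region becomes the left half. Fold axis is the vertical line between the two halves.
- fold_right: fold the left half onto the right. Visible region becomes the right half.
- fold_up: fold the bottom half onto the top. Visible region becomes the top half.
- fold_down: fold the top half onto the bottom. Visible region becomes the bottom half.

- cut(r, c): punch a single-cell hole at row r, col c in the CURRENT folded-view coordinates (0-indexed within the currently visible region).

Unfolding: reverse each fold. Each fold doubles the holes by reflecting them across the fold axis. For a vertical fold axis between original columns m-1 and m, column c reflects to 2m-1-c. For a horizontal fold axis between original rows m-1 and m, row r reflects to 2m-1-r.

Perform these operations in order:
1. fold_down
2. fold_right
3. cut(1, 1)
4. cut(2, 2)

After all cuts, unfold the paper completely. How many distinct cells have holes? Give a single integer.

Op 1 fold_down: fold axis h@4; visible region now rows[4,8) x cols[0,8) = 4x8
Op 2 fold_right: fold axis v@4; visible region now rows[4,8) x cols[4,8) = 4x4
Op 3 cut(1, 1): punch at orig (5,5); cuts so far [(5, 5)]; region rows[4,8) x cols[4,8) = 4x4
Op 4 cut(2, 2): punch at orig (6,6); cuts so far [(5, 5), (6, 6)]; region rows[4,8) x cols[4,8) = 4x4
Unfold 1 (reflect across v@4): 4 holes -> [(5, 2), (5, 5), (6, 1), (6, 6)]
Unfold 2 (reflect across h@4): 8 holes -> [(1, 1), (1, 6), (2, 2), (2, 5), (5, 2), (5, 5), (6, 1), (6, 6)]

Answer: 8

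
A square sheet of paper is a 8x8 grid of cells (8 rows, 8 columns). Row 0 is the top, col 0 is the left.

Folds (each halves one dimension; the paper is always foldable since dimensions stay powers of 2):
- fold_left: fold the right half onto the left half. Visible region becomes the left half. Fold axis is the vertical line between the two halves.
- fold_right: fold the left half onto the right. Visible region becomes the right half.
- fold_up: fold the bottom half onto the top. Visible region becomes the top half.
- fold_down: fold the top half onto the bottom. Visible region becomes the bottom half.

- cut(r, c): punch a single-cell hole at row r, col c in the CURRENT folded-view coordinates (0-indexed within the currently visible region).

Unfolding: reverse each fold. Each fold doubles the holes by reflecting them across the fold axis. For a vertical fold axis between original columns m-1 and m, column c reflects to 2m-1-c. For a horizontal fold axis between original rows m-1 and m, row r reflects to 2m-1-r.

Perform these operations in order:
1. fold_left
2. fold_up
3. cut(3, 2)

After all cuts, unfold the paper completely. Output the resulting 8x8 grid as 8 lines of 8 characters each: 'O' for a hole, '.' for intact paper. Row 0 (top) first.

Answer: ........
........
........
..O..O..
..O..O..
........
........
........

Derivation:
Op 1 fold_left: fold axis v@4; visible region now rows[0,8) x cols[0,4) = 8x4
Op 2 fold_up: fold axis h@4; visible region now rows[0,4) x cols[0,4) = 4x4
Op 3 cut(3, 2): punch at orig (3,2); cuts so far [(3, 2)]; region rows[0,4) x cols[0,4) = 4x4
Unfold 1 (reflect across h@4): 2 holes -> [(3, 2), (4, 2)]
Unfold 2 (reflect across v@4): 4 holes -> [(3, 2), (3, 5), (4, 2), (4, 5)]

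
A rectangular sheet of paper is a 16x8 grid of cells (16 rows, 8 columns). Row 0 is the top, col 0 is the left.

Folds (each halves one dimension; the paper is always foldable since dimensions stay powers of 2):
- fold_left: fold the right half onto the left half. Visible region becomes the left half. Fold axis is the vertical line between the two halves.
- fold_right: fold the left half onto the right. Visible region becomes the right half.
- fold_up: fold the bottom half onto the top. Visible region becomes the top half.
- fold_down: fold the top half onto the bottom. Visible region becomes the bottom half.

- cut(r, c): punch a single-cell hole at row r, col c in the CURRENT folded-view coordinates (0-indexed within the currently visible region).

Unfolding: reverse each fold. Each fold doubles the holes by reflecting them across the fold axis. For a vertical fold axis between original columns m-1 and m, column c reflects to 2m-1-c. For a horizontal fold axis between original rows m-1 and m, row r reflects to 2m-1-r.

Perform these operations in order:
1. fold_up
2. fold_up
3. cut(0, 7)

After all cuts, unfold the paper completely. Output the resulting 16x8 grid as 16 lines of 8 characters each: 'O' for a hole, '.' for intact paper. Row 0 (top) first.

Op 1 fold_up: fold axis h@8; visible region now rows[0,8) x cols[0,8) = 8x8
Op 2 fold_up: fold axis h@4; visible region now rows[0,4) x cols[0,8) = 4x8
Op 3 cut(0, 7): punch at orig (0,7); cuts so far [(0, 7)]; region rows[0,4) x cols[0,8) = 4x8
Unfold 1 (reflect across h@4): 2 holes -> [(0, 7), (7, 7)]
Unfold 2 (reflect across h@8): 4 holes -> [(0, 7), (7, 7), (8, 7), (15, 7)]

Answer: .......O
........
........
........
........
........
........
.......O
.......O
........
........
........
........
........
........
.......O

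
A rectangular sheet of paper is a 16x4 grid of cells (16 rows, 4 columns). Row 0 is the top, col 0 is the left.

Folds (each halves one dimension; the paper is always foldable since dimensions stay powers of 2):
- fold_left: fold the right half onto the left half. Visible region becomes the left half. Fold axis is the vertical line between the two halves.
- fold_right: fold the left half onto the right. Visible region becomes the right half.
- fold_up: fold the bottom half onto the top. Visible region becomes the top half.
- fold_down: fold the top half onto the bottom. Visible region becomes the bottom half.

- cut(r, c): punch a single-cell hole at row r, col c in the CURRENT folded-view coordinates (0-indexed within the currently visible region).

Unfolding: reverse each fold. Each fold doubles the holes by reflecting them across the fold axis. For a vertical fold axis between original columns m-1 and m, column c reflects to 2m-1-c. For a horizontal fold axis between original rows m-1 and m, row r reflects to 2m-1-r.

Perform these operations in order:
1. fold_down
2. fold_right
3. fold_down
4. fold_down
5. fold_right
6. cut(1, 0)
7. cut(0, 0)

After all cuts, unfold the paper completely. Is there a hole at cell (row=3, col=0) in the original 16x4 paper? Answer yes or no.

Op 1 fold_down: fold axis h@8; visible region now rows[8,16) x cols[0,4) = 8x4
Op 2 fold_right: fold axis v@2; visible region now rows[8,16) x cols[2,4) = 8x2
Op 3 fold_down: fold axis h@12; visible region now rows[12,16) x cols[2,4) = 4x2
Op 4 fold_down: fold axis h@14; visible region now rows[14,16) x cols[2,4) = 2x2
Op 5 fold_right: fold axis v@3; visible region now rows[14,16) x cols[3,4) = 2x1
Op 6 cut(1, 0): punch at orig (15,3); cuts so far [(15, 3)]; region rows[14,16) x cols[3,4) = 2x1
Op 7 cut(0, 0): punch at orig (14,3); cuts so far [(14, 3), (15, 3)]; region rows[14,16) x cols[3,4) = 2x1
Unfold 1 (reflect across v@3): 4 holes -> [(14, 2), (14, 3), (15, 2), (15, 3)]
Unfold 2 (reflect across h@14): 8 holes -> [(12, 2), (12, 3), (13, 2), (13, 3), (14, 2), (14, 3), (15, 2), (15, 3)]
Unfold 3 (reflect across h@12): 16 holes -> [(8, 2), (8, 3), (9, 2), (9, 3), (10, 2), (10, 3), (11, 2), (11, 3), (12, 2), (12, 3), (13, 2), (13, 3), (14, 2), (14, 3), (15, 2), (15, 3)]
Unfold 4 (reflect across v@2): 32 holes -> [(8, 0), (8, 1), (8, 2), (8, 3), (9, 0), (9, 1), (9, 2), (9, 3), (10, 0), (10, 1), (10, 2), (10, 3), (11, 0), (11, 1), (11, 2), (11, 3), (12, 0), (12, 1), (12, 2), (12, 3), (13, 0), (13, 1), (13, 2), (13, 3), (14, 0), (14, 1), (14, 2), (14, 3), (15, 0), (15, 1), (15, 2), (15, 3)]
Unfold 5 (reflect across h@8): 64 holes -> [(0, 0), (0, 1), (0, 2), (0, 3), (1, 0), (1, 1), (1, 2), (1, 3), (2, 0), (2, 1), (2, 2), (2, 3), (3, 0), (3, 1), (3, 2), (3, 3), (4, 0), (4, 1), (4, 2), (4, 3), (5, 0), (5, 1), (5, 2), (5, 3), (6, 0), (6, 1), (6, 2), (6, 3), (7, 0), (7, 1), (7, 2), (7, 3), (8, 0), (8, 1), (8, 2), (8, 3), (9, 0), (9, 1), (9, 2), (9, 3), (10, 0), (10, 1), (10, 2), (10, 3), (11, 0), (11, 1), (11, 2), (11, 3), (12, 0), (12, 1), (12, 2), (12, 3), (13, 0), (13, 1), (13, 2), (13, 3), (14, 0), (14, 1), (14, 2), (14, 3), (15, 0), (15, 1), (15, 2), (15, 3)]
Holes: [(0, 0), (0, 1), (0, 2), (0, 3), (1, 0), (1, 1), (1, 2), (1, 3), (2, 0), (2, 1), (2, 2), (2, 3), (3, 0), (3, 1), (3, 2), (3, 3), (4, 0), (4, 1), (4, 2), (4, 3), (5, 0), (5, 1), (5, 2), (5, 3), (6, 0), (6, 1), (6, 2), (6, 3), (7, 0), (7, 1), (7, 2), (7, 3), (8, 0), (8, 1), (8, 2), (8, 3), (9, 0), (9, 1), (9, 2), (9, 3), (10, 0), (10, 1), (10, 2), (10, 3), (11, 0), (11, 1), (11, 2), (11, 3), (12, 0), (12, 1), (12, 2), (12, 3), (13, 0), (13, 1), (13, 2), (13, 3), (14, 0), (14, 1), (14, 2), (14, 3), (15, 0), (15, 1), (15, 2), (15, 3)]

Answer: yes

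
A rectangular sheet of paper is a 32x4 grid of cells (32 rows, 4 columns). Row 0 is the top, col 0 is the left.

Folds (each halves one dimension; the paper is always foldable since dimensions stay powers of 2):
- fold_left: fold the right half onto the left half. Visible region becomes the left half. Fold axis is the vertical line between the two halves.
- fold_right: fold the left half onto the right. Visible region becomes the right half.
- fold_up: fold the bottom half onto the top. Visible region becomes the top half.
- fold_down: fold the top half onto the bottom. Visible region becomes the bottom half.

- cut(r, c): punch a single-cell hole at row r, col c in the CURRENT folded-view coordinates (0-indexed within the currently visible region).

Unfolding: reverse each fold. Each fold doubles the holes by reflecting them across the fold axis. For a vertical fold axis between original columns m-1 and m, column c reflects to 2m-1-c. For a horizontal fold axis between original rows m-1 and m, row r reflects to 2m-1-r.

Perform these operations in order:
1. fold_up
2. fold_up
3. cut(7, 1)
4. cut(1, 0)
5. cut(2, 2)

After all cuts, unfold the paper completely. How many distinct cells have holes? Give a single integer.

Answer: 12

Derivation:
Op 1 fold_up: fold axis h@16; visible region now rows[0,16) x cols[0,4) = 16x4
Op 2 fold_up: fold axis h@8; visible region now rows[0,8) x cols[0,4) = 8x4
Op 3 cut(7, 1): punch at orig (7,1); cuts so far [(7, 1)]; region rows[0,8) x cols[0,4) = 8x4
Op 4 cut(1, 0): punch at orig (1,0); cuts so far [(1, 0), (7, 1)]; region rows[0,8) x cols[0,4) = 8x4
Op 5 cut(2, 2): punch at orig (2,2); cuts so far [(1, 0), (2, 2), (7, 1)]; region rows[0,8) x cols[0,4) = 8x4
Unfold 1 (reflect across h@8): 6 holes -> [(1, 0), (2, 2), (7, 1), (8, 1), (13, 2), (14, 0)]
Unfold 2 (reflect across h@16): 12 holes -> [(1, 0), (2, 2), (7, 1), (8, 1), (13, 2), (14, 0), (17, 0), (18, 2), (23, 1), (24, 1), (29, 2), (30, 0)]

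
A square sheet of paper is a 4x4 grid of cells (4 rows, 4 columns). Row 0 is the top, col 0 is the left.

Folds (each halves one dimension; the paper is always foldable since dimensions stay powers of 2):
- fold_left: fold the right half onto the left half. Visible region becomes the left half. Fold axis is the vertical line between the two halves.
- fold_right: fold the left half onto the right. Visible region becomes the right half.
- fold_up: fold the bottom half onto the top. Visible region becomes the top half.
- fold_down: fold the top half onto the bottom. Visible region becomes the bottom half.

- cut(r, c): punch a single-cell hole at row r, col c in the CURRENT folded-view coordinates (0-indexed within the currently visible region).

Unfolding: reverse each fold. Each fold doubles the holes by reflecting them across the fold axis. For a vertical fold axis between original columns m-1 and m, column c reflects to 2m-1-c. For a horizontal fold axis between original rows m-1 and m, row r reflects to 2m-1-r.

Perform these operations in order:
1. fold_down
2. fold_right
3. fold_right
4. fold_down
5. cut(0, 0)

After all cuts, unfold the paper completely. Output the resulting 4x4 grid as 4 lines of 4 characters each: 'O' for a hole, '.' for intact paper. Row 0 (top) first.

Op 1 fold_down: fold axis h@2; visible region now rows[2,4) x cols[0,4) = 2x4
Op 2 fold_right: fold axis v@2; visible region now rows[2,4) x cols[2,4) = 2x2
Op 3 fold_right: fold axis v@3; visible region now rows[2,4) x cols[3,4) = 2x1
Op 4 fold_down: fold axis h@3; visible region now rows[3,4) x cols[3,4) = 1x1
Op 5 cut(0, 0): punch at orig (3,3); cuts so far [(3, 3)]; region rows[3,4) x cols[3,4) = 1x1
Unfold 1 (reflect across h@3): 2 holes -> [(2, 3), (3, 3)]
Unfold 2 (reflect across v@3): 4 holes -> [(2, 2), (2, 3), (3, 2), (3, 3)]
Unfold 3 (reflect across v@2): 8 holes -> [(2, 0), (2, 1), (2, 2), (2, 3), (3, 0), (3, 1), (3, 2), (3, 3)]
Unfold 4 (reflect across h@2): 16 holes -> [(0, 0), (0, 1), (0, 2), (0, 3), (1, 0), (1, 1), (1, 2), (1, 3), (2, 0), (2, 1), (2, 2), (2, 3), (3, 0), (3, 1), (3, 2), (3, 3)]

Answer: OOOO
OOOO
OOOO
OOOO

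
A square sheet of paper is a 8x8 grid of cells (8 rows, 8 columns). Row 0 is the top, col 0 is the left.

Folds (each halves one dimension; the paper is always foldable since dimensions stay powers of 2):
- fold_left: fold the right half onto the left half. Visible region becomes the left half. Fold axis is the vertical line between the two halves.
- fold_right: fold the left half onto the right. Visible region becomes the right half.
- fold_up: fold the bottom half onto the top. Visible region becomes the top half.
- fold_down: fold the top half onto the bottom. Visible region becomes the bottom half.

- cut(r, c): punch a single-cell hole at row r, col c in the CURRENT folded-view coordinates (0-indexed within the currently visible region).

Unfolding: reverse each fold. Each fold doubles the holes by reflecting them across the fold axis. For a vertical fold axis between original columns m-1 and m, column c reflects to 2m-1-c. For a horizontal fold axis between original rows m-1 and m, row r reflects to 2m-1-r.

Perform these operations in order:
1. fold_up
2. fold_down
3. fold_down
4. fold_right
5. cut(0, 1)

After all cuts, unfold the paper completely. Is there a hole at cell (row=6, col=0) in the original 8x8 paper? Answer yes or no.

Answer: no

Derivation:
Op 1 fold_up: fold axis h@4; visible region now rows[0,4) x cols[0,8) = 4x8
Op 2 fold_down: fold axis h@2; visible region now rows[2,4) x cols[0,8) = 2x8
Op 3 fold_down: fold axis h@3; visible region now rows[3,4) x cols[0,8) = 1x8
Op 4 fold_right: fold axis v@4; visible region now rows[3,4) x cols[4,8) = 1x4
Op 5 cut(0, 1): punch at orig (3,5); cuts so far [(3, 5)]; region rows[3,4) x cols[4,8) = 1x4
Unfold 1 (reflect across v@4): 2 holes -> [(3, 2), (3, 5)]
Unfold 2 (reflect across h@3): 4 holes -> [(2, 2), (2, 5), (3, 2), (3, 5)]
Unfold 3 (reflect across h@2): 8 holes -> [(0, 2), (0, 5), (1, 2), (1, 5), (2, 2), (2, 5), (3, 2), (3, 5)]
Unfold 4 (reflect across h@4): 16 holes -> [(0, 2), (0, 5), (1, 2), (1, 5), (2, 2), (2, 5), (3, 2), (3, 5), (4, 2), (4, 5), (5, 2), (5, 5), (6, 2), (6, 5), (7, 2), (7, 5)]
Holes: [(0, 2), (0, 5), (1, 2), (1, 5), (2, 2), (2, 5), (3, 2), (3, 5), (4, 2), (4, 5), (5, 2), (5, 5), (6, 2), (6, 5), (7, 2), (7, 5)]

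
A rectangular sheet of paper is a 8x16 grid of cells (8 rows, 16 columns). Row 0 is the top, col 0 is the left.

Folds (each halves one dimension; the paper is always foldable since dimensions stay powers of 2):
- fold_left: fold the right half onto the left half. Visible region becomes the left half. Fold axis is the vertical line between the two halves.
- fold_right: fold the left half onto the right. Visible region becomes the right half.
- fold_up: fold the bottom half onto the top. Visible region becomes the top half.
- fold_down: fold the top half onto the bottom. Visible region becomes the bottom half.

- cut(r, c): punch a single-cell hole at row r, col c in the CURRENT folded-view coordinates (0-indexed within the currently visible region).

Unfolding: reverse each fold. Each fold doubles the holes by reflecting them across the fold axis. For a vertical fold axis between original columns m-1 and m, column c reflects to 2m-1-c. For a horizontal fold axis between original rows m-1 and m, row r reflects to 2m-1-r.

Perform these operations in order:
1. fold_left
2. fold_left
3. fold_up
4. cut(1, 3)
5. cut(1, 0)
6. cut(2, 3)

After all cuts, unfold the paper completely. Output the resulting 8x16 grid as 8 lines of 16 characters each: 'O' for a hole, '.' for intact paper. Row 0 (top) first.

Op 1 fold_left: fold axis v@8; visible region now rows[0,8) x cols[0,8) = 8x8
Op 2 fold_left: fold axis v@4; visible region now rows[0,8) x cols[0,4) = 8x4
Op 3 fold_up: fold axis h@4; visible region now rows[0,4) x cols[0,4) = 4x4
Op 4 cut(1, 3): punch at orig (1,3); cuts so far [(1, 3)]; region rows[0,4) x cols[0,4) = 4x4
Op 5 cut(1, 0): punch at orig (1,0); cuts so far [(1, 0), (1, 3)]; region rows[0,4) x cols[0,4) = 4x4
Op 6 cut(2, 3): punch at orig (2,3); cuts so far [(1, 0), (1, 3), (2, 3)]; region rows[0,4) x cols[0,4) = 4x4
Unfold 1 (reflect across h@4): 6 holes -> [(1, 0), (1, 3), (2, 3), (5, 3), (6, 0), (6, 3)]
Unfold 2 (reflect across v@4): 12 holes -> [(1, 0), (1, 3), (1, 4), (1, 7), (2, 3), (2, 4), (5, 3), (5, 4), (6, 0), (6, 3), (6, 4), (6, 7)]
Unfold 3 (reflect across v@8): 24 holes -> [(1, 0), (1, 3), (1, 4), (1, 7), (1, 8), (1, 11), (1, 12), (1, 15), (2, 3), (2, 4), (2, 11), (2, 12), (5, 3), (5, 4), (5, 11), (5, 12), (6, 0), (6, 3), (6, 4), (6, 7), (6, 8), (6, 11), (6, 12), (6, 15)]

Answer: ................
O..OO..OO..OO..O
...OO......OO...
................
................
...OO......OO...
O..OO..OO..OO..O
................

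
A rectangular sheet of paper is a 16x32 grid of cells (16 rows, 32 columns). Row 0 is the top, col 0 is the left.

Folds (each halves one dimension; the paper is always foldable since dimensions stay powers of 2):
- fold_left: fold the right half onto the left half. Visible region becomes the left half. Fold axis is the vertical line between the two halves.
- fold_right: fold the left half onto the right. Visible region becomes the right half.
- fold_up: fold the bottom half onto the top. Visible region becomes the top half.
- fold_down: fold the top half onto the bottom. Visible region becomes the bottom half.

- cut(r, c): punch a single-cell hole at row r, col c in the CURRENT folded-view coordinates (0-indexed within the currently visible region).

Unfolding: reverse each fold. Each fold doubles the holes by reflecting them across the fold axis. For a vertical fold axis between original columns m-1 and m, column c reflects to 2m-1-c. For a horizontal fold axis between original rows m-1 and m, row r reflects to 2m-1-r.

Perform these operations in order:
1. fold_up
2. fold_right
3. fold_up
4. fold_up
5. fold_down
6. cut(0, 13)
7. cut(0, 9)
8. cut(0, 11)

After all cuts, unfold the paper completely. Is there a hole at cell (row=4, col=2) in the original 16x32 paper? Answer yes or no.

Answer: yes

Derivation:
Op 1 fold_up: fold axis h@8; visible region now rows[0,8) x cols[0,32) = 8x32
Op 2 fold_right: fold axis v@16; visible region now rows[0,8) x cols[16,32) = 8x16
Op 3 fold_up: fold axis h@4; visible region now rows[0,4) x cols[16,32) = 4x16
Op 4 fold_up: fold axis h@2; visible region now rows[0,2) x cols[16,32) = 2x16
Op 5 fold_down: fold axis h@1; visible region now rows[1,2) x cols[16,32) = 1x16
Op 6 cut(0, 13): punch at orig (1,29); cuts so far [(1, 29)]; region rows[1,2) x cols[16,32) = 1x16
Op 7 cut(0, 9): punch at orig (1,25); cuts so far [(1, 25), (1, 29)]; region rows[1,2) x cols[16,32) = 1x16
Op 8 cut(0, 11): punch at orig (1,27); cuts so far [(1, 25), (1, 27), (1, 29)]; region rows[1,2) x cols[16,32) = 1x16
Unfold 1 (reflect across h@1): 6 holes -> [(0, 25), (0, 27), (0, 29), (1, 25), (1, 27), (1, 29)]
Unfold 2 (reflect across h@2): 12 holes -> [(0, 25), (0, 27), (0, 29), (1, 25), (1, 27), (1, 29), (2, 25), (2, 27), (2, 29), (3, 25), (3, 27), (3, 29)]
Unfold 3 (reflect across h@4): 24 holes -> [(0, 25), (0, 27), (0, 29), (1, 25), (1, 27), (1, 29), (2, 25), (2, 27), (2, 29), (3, 25), (3, 27), (3, 29), (4, 25), (4, 27), (4, 29), (5, 25), (5, 27), (5, 29), (6, 25), (6, 27), (6, 29), (7, 25), (7, 27), (7, 29)]
Unfold 4 (reflect across v@16): 48 holes -> [(0, 2), (0, 4), (0, 6), (0, 25), (0, 27), (0, 29), (1, 2), (1, 4), (1, 6), (1, 25), (1, 27), (1, 29), (2, 2), (2, 4), (2, 6), (2, 25), (2, 27), (2, 29), (3, 2), (3, 4), (3, 6), (3, 25), (3, 27), (3, 29), (4, 2), (4, 4), (4, 6), (4, 25), (4, 27), (4, 29), (5, 2), (5, 4), (5, 6), (5, 25), (5, 27), (5, 29), (6, 2), (6, 4), (6, 6), (6, 25), (6, 27), (6, 29), (7, 2), (7, 4), (7, 6), (7, 25), (7, 27), (7, 29)]
Unfold 5 (reflect across h@8): 96 holes -> [(0, 2), (0, 4), (0, 6), (0, 25), (0, 27), (0, 29), (1, 2), (1, 4), (1, 6), (1, 25), (1, 27), (1, 29), (2, 2), (2, 4), (2, 6), (2, 25), (2, 27), (2, 29), (3, 2), (3, 4), (3, 6), (3, 25), (3, 27), (3, 29), (4, 2), (4, 4), (4, 6), (4, 25), (4, 27), (4, 29), (5, 2), (5, 4), (5, 6), (5, 25), (5, 27), (5, 29), (6, 2), (6, 4), (6, 6), (6, 25), (6, 27), (6, 29), (7, 2), (7, 4), (7, 6), (7, 25), (7, 27), (7, 29), (8, 2), (8, 4), (8, 6), (8, 25), (8, 27), (8, 29), (9, 2), (9, 4), (9, 6), (9, 25), (9, 27), (9, 29), (10, 2), (10, 4), (10, 6), (10, 25), (10, 27), (10, 29), (11, 2), (11, 4), (11, 6), (11, 25), (11, 27), (11, 29), (12, 2), (12, 4), (12, 6), (12, 25), (12, 27), (12, 29), (13, 2), (13, 4), (13, 6), (13, 25), (13, 27), (13, 29), (14, 2), (14, 4), (14, 6), (14, 25), (14, 27), (14, 29), (15, 2), (15, 4), (15, 6), (15, 25), (15, 27), (15, 29)]
Holes: [(0, 2), (0, 4), (0, 6), (0, 25), (0, 27), (0, 29), (1, 2), (1, 4), (1, 6), (1, 25), (1, 27), (1, 29), (2, 2), (2, 4), (2, 6), (2, 25), (2, 27), (2, 29), (3, 2), (3, 4), (3, 6), (3, 25), (3, 27), (3, 29), (4, 2), (4, 4), (4, 6), (4, 25), (4, 27), (4, 29), (5, 2), (5, 4), (5, 6), (5, 25), (5, 27), (5, 29), (6, 2), (6, 4), (6, 6), (6, 25), (6, 27), (6, 29), (7, 2), (7, 4), (7, 6), (7, 25), (7, 27), (7, 29), (8, 2), (8, 4), (8, 6), (8, 25), (8, 27), (8, 29), (9, 2), (9, 4), (9, 6), (9, 25), (9, 27), (9, 29), (10, 2), (10, 4), (10, 6), (10, 25), (10, 27), (10, 29), (11, 2), (11, 4), (11, 6), (11, 25), (11, 27), (11, 29), (12, 2), (12, 4), (12, 6), (12, 25), (12, 27), (12, 29), (13, 2), (13, 4), (13, 6), (13, 25), (13, 27), (13, 29), (14, 2), (14, 4), (14, 6), (14, 25), (14, 27), (14, 29), (15, 2), (15, 4), (15, 6), (15, 25), (15, 27), (15, 29)]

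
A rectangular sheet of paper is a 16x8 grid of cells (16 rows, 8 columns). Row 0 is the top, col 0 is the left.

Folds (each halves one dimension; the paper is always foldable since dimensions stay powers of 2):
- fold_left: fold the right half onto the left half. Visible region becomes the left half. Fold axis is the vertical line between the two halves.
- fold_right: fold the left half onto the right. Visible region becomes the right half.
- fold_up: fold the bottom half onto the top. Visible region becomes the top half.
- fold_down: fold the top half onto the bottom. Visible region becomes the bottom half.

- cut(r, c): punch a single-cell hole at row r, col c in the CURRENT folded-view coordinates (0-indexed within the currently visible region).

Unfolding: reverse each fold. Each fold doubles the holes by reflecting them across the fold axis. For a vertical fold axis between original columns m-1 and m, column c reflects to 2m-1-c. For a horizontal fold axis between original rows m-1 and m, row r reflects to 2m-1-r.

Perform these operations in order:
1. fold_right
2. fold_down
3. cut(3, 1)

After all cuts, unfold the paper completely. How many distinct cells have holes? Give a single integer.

Answer: 4

Derivation:
Op 1 fold_right: fold axis v@4; visible region now rows[0,16) x cols[4,8) = 16x4
Op 2 fold_down: fold axis h@8; visible region now rows[8,16) x cols[4,8) = 8x4
Op 3 cut(3, 1): punch at orig (11,5); cuts so far [(11, 5)]; region rows[8,16) x cols[4,8) = 8x4
Unfold 1 (reflect across h@8): 2 holes -> [(4, 5), (11, 5)]
Unfold 2 (reflect across v@4): 4 holes -> [(4, 2), (4, 5), (11, 2), (11, 5)]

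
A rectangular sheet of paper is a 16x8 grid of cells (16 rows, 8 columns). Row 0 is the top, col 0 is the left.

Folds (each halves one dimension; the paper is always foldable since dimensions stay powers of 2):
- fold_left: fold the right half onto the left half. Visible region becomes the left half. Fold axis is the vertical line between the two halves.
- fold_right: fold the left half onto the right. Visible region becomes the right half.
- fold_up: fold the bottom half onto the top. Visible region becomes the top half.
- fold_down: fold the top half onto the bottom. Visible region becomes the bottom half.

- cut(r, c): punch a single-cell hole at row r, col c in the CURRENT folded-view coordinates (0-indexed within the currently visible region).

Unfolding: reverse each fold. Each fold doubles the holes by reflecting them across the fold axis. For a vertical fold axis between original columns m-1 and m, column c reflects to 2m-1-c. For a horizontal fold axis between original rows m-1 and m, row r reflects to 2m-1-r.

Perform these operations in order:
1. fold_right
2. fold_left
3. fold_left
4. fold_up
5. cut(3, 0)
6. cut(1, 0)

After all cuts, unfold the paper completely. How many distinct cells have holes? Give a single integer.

Answer: 32

Derivation:
Op 1 fold_right: fold axis v@4; visible region now rows[0,16) x cols[4,8) = 16x4
Op 2 fold_left: fold axis v@6; visible region now rows[0,16) x cols[4,6) = 16x2
Op 3 fold_left: fold axis v@5; visible region now rows[0,16) x cols[4,5) = 16x1
Op 4 fold_up: fold axis h@8; visible region now rows[0,8) x cols[4,5) = 8x1
Op 5 cut(3, 0): punch at orig (3,4); cuts so far [(3, 4)]; region rows[0,8) x cols[4,5) = 8x1
Op 6 cut(1, 0): punch at orig (1,4); cuts so far [(1, 4), (3, 4)]; region rows[0,8) x cols[4,5) = 8x1
Unfold 1 (reflect across h@8): 4 holes -> [(1, 4), (3, 4), (12, 4), (14, 4)]
Unfold 2 (reflect across v@5): 8 holes -> [(1, 4), (1, 5), (3, 4), (3, 5), (12, 4), (12, 5), (14, 4), (14, 5)]
Unfold 3 (reflect across v@6): 16 holes -> [(1, 4), (1, 5), (1, 6), (1, 7), (3, 4), (3, 5), (3, 6), (3, 7), (12, 4), (12, 5), (12, 6), (12, 7), (14, 4), (14, 5), (14, 6), (14, 7)]
Unfold 4 (reflect across v@4): 32 holes -> [(1, 0), (1, 1), (1, 2), (1, 3), (1, 4), (1, 5), (1, 6), (1, 7), (3, 0), (3, 1), (3, 2), (3, 3), (3, 4), (3, 5), (3, 6), (3, 7), (12, 0), (12, 1), (12, 2), (12, 3), (12, 4), (12, 5), (12, 6), (12, 7), (14, 0), (14, 1), (14, 2), (14, 3), (14, 4), (14, 5), (14, 6), (14, 7)]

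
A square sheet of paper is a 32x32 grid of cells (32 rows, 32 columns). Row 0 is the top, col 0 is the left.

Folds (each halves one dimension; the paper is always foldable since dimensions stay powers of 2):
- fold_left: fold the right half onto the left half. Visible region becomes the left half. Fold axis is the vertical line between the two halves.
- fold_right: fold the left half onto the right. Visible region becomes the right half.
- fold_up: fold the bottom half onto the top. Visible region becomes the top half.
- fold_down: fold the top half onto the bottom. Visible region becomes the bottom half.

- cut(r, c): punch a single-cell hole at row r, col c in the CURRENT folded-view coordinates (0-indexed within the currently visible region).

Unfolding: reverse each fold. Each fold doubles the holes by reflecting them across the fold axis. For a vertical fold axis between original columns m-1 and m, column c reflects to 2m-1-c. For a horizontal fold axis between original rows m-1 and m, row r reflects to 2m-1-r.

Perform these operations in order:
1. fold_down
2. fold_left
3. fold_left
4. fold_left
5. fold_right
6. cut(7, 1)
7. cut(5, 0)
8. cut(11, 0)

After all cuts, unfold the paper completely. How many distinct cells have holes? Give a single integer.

Op 1 fold_down: fold axis h@16; visible region now rows[16,32) x cols[0,32) = 16x32
Op 2 fold_left: fold axis v@16; visible region now rows[16,32) x cols[0,16) = 16x16
Op 3 fold_left: fold axis v@8; visible region now rows[16,32) x cols[0,8) = 16x8
Op 4 fold_left: fold axis v@4; visible region now rows[16,32) x cols[0,4) = 16x4
Op 5 fold_right: fold axis v@2; visible region now rows[16,32) x cols[2,4) = 16x2
Op 6 cut(7, 1): punch at orig (23,3); cuts so far [(23, 3)]; region rows[16,32) x cols[2,4) = 16x2
Op 7 cut(5, 0): punch at orig (21,2); cuts so far [(21, 2), (23, 3)]; region rows[16,32) x cols[2,4) = 16x2
Op 8 cut(11, 0): punch at orig (27,2); cuts so far [(21, 2), (23, 3), (27, 2)]; region rows[16,32) x cols[2,4) = 16x2
Unfold 1 (reflect across v@2): 6 holes -> [(21, 1), (21, 2), (23, 0), (23, 3), (27, 1), (27, 2)]
Unfold 2 (reflect across v@4): 12 holes -> [(21, 1), (21, 2), (21, 5), (21, 6), (23, 0), (23, 3), (23, 4), (23, 7), (27, 1), (27, 2), (27, 5), (27, 6)]
Unfold 3 (reflect across v@8): 24 holes -> [(21, 1), (21, 2), (21, 5), (21, 6), (21, 9), (21, 10), (21, 13), (21, 14), (23, 0), (23, 3), (23, 4), (23, 7), (23, 8), (23, 11), (23, 12), (23, 15), (27, 1), (27, 2), (27, 5), (27, 6), (27, 9), (27, 10), (27, 13), (27, 14)]
Unfold 4 (reflect across v@16): 48 holes -> [(21, 1), (21, 2), (21, 5), (21, 6), (21, 9), (21, 10), (21, 13), (21, 14), (21, 17), (21, 18), (21, 21), (21, 22), (21, 25), (21, 26), (21, 29), (21, 30), (23, 0), (23, 3), (23, 4), (23, 7), (23, 8), (23, 11), (23, 12), (23, 15), (23, 16), (23, 19), (23, 20), (23, 23), (23, 24), (23, 27), (23, 28), (23, 31), (27, 1), (27, 2), (27, 5), (27, 6), (27, 9), (27, 10), (27, 13), (27, 14), (27, 17), (27, 18), (27, 21), (27, 22), (27, 25), (27, 26), (27, 29), (27, 30)]
Unfold 5 (reflect across h@16): 96 holes -> [(4, 1), (4, 2), (4, 5), (4, 6), (4, 9), (4, 10), (4, 13), (4, 14), (4, 17), (4, 18), (4, 21), (4, 22), (4, 25), (4, 26), (4, 29), (4, 30), (8, 0), (8, 3), (8, 4), (8, 7), (8, 8), (8, 11), (8, 12), (8, 15), (8, 16), (8, 19), (8, 20), (8, 23), (8, 24), (8, 27), (8, 28), (8, 31), (10, 1), (10, 2), (10, 5), (10, 6), (10, 9), (10, 10), (10, 13), (10, 14), (10, 17), (10, 18), (10, 21), (10, 22), (10, 25), (10, 26), (10, 29), (10, 30), (21, 1), (21, 2), (21, 5), (21, 6), (21, 9), (21, 10), (21, 13), (21, 14), (21, 17), (21, 18), (21, 21), (21, 22), (21, 25), (21, 26), (21, 29), (21, 30), (23, 0), (23, 3), (23, 4), (23, 7), (23, 8), (23, 11), (23, 12), (23, 15), (23, 16), (23, 19), (23, 20), (23, 23), (23, 24), (23, 27), (23, 28), (23, 31), (27, 1), (27, 2), (27, 5), (27, 6), (27, 9), (27, 10), (27, 13), (27, 14), (27, 17), (27, 18), (27, 21), (27, 22), (27, 25), (27, 26), (27, 29), (27, 30)]

Answer: 96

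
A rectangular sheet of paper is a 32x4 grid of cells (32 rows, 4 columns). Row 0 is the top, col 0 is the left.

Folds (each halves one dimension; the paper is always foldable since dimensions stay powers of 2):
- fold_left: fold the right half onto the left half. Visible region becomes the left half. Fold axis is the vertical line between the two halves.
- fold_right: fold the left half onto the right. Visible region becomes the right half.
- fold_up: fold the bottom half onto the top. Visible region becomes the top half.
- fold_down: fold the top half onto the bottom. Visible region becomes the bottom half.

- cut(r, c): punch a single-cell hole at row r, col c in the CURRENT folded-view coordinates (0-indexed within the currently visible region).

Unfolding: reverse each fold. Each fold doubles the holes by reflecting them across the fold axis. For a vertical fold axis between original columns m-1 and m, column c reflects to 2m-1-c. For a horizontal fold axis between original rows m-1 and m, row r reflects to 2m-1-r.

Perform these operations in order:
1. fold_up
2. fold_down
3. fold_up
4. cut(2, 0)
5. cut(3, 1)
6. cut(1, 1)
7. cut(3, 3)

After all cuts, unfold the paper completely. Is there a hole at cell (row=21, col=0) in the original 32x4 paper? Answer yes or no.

Answer: yes

Derivation:
Op 1 fold_up: fold axis h@16; visible region now rows[0,16) x cols[0,4) = 16x4
Op 2 fold_down: fold axis h@8; visible region now rows[8,16) x cols[0,4) = 8x4
Op 3 fold_up: fold axis h@12; visible region now rows[8,12) x cols[0,4) = 4x4
Op 4 cut(2, 0): punch at orig (10,0); cuts so far [(10, 0)]; region rows[8,12) x cols[0,4) = 4x4
Op 5 cut(3, 1): punch at orig (11,1); cuts so far [(10, 0), (11, 1)]; region rows[8,12) x cols[0,4) = 4x4
Op 6 cut(1, 1): punch at orig (9,1); cuts so far [(9, 1), (10, 0), (11, 1)]; region rows[8,12) x cols[0,4) = 4x4
Op 7 cut(3, 3): punch at orig (11,3); cuts so far [(9, 1), (10, 0), (11, 1), (11, 3)]; region rows[8,12) x cols[0,4) = 4x4
Unfold 1 (reflect across h@12): 8 holes -> [(9, 1), (10, 0), (11, 1), (11, 3), (12, 1), (12, 3), (13, 0), (14, 1)]
Unfold 2 (reflect across h@8): 16 holes -> [(1, 1), (2, 0), (3, 1), (3, 3), (4, 1), (4, 3), (5, 0), (6, 1), (9, 1), (10, 0), (11, 1), (11, 3), (12, 1), (12, 3), (13, 0), (14, 1)]
Unfold 3 (reflect across h@16): 32 holes -> [(1, 1), (2, 0), (3, 1), (3, 3), (4, 1), (4, 3), (5, 0), (6, 1), (9, 1), (10, 0), (11, 1), (11, 3), (12, 1), (12, 3), (13, 0), (14, 1), (17, 1), (18, 0), (19, 1), (19, 3), (20, 1), (20, 3), (21, 0), (22, 1), (25, 1), (26, 0), (27, 1), (27, 3), (28, 1), (28, 3), (29, 0), (30, 1)]
Holes: [(1, 1), (2, 0), (3, 1), (3, 3), (4, 1), (4, 3), (5, 0), (6, 1), (9, 1), (10, 0), (11, 1), (11, 3), (12, 1), (12, 3), (13, 0), (14, 1), (17, 1), (18, 0), (19, 1), (19, 3), (20, 1), (20, 3), (21, 0), (22, 1), (25, 1), (26, 0), (27, 1), (27, 3), (28, 1), (28, 3), (29, 0), (30, 1)]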